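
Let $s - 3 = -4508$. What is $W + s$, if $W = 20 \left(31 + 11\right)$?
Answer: $-3665$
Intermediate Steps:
$s = -4505$ ($s = 3 - 4508 = -4505$)
$W = 840$ ($W = 20 \cdot 42 = 840$)
$W + s = 840 - 4505 = -3665$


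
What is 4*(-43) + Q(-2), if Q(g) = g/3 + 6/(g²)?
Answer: -1027/6 ≈ -171.17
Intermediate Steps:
Q(g) = 6/g² + g/3 (Q(g) = g*(⅓) + 6/g² = g/3 + 6/g² = 6/g² + g/3)
4*(-43) + Q(-2) = 4*(-43) + (6/(-2)² + (⅓)*(-2)) = -172 + (6*(¼) - ⅔) = -172 + (3/2 - ⅔) = -172 + ⅚ = -1027/6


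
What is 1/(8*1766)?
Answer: 1/14128 ≈ 7.0781e-5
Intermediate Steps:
1/(8*1766) = 1/14128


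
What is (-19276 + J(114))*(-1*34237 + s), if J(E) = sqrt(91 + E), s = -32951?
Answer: 1295115888 - 67188*sqrt(205) ≈ 1.2942e+9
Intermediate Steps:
(-19276 + J(114))*(-1*34237 + s) = (-19276 + sqrt(91 + 114))*(-1*34237 - 32951) = (-19276 + sqrt(205))*(-34237 - 32951) = (-19276 + sqrt(205))*(-67188) = 1295115888 - 67188*sqrt(205)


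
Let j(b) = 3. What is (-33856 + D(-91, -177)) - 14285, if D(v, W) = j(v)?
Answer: -48138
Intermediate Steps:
D(v, W) = 3
(-33856 + D(-91, -177)) - 14285 = (-33856 + 3) - 14285 = -33853 - 14285 = -48138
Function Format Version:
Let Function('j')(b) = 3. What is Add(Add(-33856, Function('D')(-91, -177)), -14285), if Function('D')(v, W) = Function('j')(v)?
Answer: -48138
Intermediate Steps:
Function('D')(v, W) = 3
Add(Add(-33856, Function('D')(-91, -177)), -14285) = Add(Add(-33856, 3), -14285) = Add(-33853, -14285) = -48138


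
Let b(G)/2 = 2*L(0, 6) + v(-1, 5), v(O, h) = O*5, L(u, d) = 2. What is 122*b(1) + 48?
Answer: -196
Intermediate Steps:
v(O, h) = 5*O
b(G) = -2 (b(G) = 2*(2*2 + 5*(-1)) = 2*(4 - 5) = 2*(-1) = -2)
122*b(1) + 48 = 122*(-2) + 48 = -244 + 48 = -196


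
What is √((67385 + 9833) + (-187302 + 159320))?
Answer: 2*√12309 ≈ 221.89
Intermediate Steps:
√((67385 + 9833) + (-187302 + 159320)) = √(77218 - 27982) = √49236 = 2*√12309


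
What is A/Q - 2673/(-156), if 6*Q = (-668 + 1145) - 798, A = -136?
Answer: 109481/5564 ≈ 19.677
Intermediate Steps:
Q = -107/2 (Q = ((-668 + 1145) - 798)/6 = (477 - 798)/6 = (⅙)*(-321) = -107/2 ≈ -53.500)
A/Q - 2673/(-156) = -136/(-107/2) - 2673/(-156) = -136*(-2/107) - 2673*(-1/156) = 272/107 + 891/52 = 109481/5564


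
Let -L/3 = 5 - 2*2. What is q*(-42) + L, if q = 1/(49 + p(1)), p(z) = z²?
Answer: -96/25 ≈ -3.8400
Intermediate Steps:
L = -3 (L = -3*(5 - 2*2) = -3*(5 - 4) = -3*1 = -3)
q = 1/50 (q = 1/(49 + 1²) = 1/(49 + 1) = 1/50 ≈ 0.020000)
q*(-42) + L = (1/50)*(-42) - 3 = -21/25 - 3 = -96/25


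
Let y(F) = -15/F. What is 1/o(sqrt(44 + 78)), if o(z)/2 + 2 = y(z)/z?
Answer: -61/259 ≈ -0.23552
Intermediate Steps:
o(z) = -4 - 30/z**2 (o(z) = -4 + 2*((-15/z)/z) = -4 + 2*(-15/z**2) = -4 - 30/z**2)
1/o(sqrt(44 + 78)) = 1/(-4 - 30/(44 + 78)) = 1/(-4 - 30/(sqrt(122))**2) = 1/(-4 - 30*1/122) = 1/(-4 - 15/61) = 1/(-259/61) = -61/259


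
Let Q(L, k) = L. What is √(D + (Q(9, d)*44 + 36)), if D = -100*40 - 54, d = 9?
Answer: I*√3622 ≈ 60.183*I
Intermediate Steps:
D = -4054 (D = -4000 - 54 = -4054)
√(D + (Q(9, d)*44 + 36)) = √(-4054 + (9*44 + 36)) = √(-4054 + (396 + 36)) = √(-4054 + 432) = √(-3622) = I*√3622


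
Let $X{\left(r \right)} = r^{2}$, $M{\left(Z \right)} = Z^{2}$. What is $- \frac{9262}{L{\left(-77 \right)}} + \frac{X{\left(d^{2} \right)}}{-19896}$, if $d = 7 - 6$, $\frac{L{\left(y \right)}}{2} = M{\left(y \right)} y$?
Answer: $\frac{8334713}{825743688} \approx 0.010094$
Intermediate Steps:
$L{\left(y \right)} = 2 y^{3}$ ($L{\left(y \right)} = 2 y^{2} y = 2 y^{3}$)
$d = 1$ ($d = 7 - 6 = 1$)
$- \frac{9262}{L{\left(-77 \right)}} + \frac{X{\left(d^{2} \right)}}{-19896} = - \frac{9262}{2 \left(-77\right)^{3}} + \frac{\left(1^{2}\right)^{2}}{-19896} = - \frac{9262}{2 \left(-456533\right)} + 1^{2} \left(- \frac{1}{19896}\right) = - \frac{9262}{-913066} + 1 \left(- \frac{1}{19896}\right) = \left(-9262\right) \left(- \frac{1}{913066}\right) - \frac{1}{19896} = \frac{421}{41503} - \frac{1}{19896} = \frac{8334713}{825743688}$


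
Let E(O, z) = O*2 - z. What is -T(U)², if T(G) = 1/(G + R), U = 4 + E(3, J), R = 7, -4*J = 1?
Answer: -16/4761 ≈ -0.0033606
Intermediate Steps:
J = -¼ (J = -¼*1 = -¼ ≈ -0.25000)
E(O, z) = -z + 2*O (E(O, z) = 2*O - z = -z + 2*O)
U = 41/4 (U = 4 + (-1*(-¼) + 2*3) = 4 + (¼ + 6) = 4 + 25/4 = 41/4 ≈ 10.250)
T(G) = 1/(7 + G) (T(G) = 1/(G + 7) = 1/(7 + G))
-T(U)² = -(1/(7 + 41/4))² = -(1/(69/4))² = -(4/69)² = -1*16/4761 = -16/4761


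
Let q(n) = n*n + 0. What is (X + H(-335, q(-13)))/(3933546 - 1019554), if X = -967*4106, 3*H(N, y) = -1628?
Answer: -5956567/4370988 ≈ -1.3628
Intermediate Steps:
q(n) = n² (q(n) = n² + 0 = n²)
H(N, y) = -1628/3 (H(N, y) = (⅓)*(-1628) = -1628/3)
X = -3970502
(X + H(-335, q(-13)))/(3933546 - 1019554) = (-3970502 - 1628/3)/(3933546 - 1019554) = -11913134/3/2913992 = -11913134/3*1/2913992 = -5956567/4370988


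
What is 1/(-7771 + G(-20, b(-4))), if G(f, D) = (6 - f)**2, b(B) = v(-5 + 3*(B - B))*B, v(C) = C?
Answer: -1/7095 ≈ -0.00014094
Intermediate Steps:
b(B) = -5*B (b(B) = (-5 + 3*(B - B))*B = (-5 + 3*0)*B = (-5 + 0)*B = -5*B)
1/(-7771 + G(-20, b(-4))) = 1/(-7771 + (-6 - 20)**2) = 1/(-7771 + (-26)**2) = 1/(-7771 + 676) = 1/(-7095) = -1/7095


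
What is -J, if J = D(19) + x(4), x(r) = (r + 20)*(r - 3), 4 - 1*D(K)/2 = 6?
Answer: -20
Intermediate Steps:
D(K) = -4 (D(K) = 8 - 2*6 = 8 - 12 = -4)
x(r) = (-3 + r)*(20 + r) (x(r) = (20 + r)*(-3 + r) = (-3 + r)*(20 + r))
J = 20 (J = -4 + (-60 + 4² + 17*4) = -4 + (-60 + 16 + 68) = -4 + 24 = 20)
-J = -1*20 = -20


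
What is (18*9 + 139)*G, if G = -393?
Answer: -118293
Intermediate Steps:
(18*9 + 139)*G = (18*9 + 139)*(-393) = (162 + 139)*(-393) = 301*(-393) = -118293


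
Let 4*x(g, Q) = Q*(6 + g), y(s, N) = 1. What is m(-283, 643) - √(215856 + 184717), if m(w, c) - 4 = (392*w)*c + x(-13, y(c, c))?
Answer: -285327383/4 - √400573 ≈ -7.1332e+7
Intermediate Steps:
x(g, Q) = Q*(6 + g)/4 (x(g, Q) = (Q*(6 + g))/4 = Q*(6 + g)/4)
m(w, c) = 9/4 + 392*c*w (m(w, c) = 4 + ((392*w)*c + (¼)*1*(6 - 13)) = 4 + (392*c*w + (¼)*1*(-7)) = 4 + (392*c*w - 7/4) = 4 + (-7/4 + 392*c*w) = 9/4 + 392*c*w)
m(-283, 643) - √(215856 + 184717) = (9/4 + 392*643*(-283)) - √(215856 + 184717) = (9/4 - 71331848) - √400573 = -285327383/4 - √400573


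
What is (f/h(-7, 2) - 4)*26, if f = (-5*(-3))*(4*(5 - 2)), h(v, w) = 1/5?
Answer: 23296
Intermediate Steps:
h(v, w) = ⅕
f = 180 (f = 15*(4*3) = 15*12 = 180)
(f/h(-7, 2) - 4)*26 = (180/(⅕) - 4)*26 = (180*5 - 4)*26 = (900 - 4)*26 = 896*26 = 23296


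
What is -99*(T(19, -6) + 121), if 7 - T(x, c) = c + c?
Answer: -13860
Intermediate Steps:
T(x, c) = 7 - 2*c (T(x, c) = 7 - (c + c) = 7 - 2*c)
-99*(T(19, -6) + 121) = -99*((7 - 2*(-6)) + 121) = -99*((7 + 12) + 121) = -99*(19 + 121) = -99*140 = -13860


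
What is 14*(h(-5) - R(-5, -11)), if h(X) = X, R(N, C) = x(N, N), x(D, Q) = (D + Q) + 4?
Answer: 14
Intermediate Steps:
x(D, Q) = 4 + D + Q
R(N, C) = 4 + 2*N (R(N, C) = 4 + N + N = 4 + 2*N)
14*(h(-5) - R(-5, -11)) = 14*(-5 - (4 + 2*(-5))) = 14*(-5 - (4 - 10)) = 14*(-5 - 1*(-6)) = 14*(-5 + 6) = 14*1 = 14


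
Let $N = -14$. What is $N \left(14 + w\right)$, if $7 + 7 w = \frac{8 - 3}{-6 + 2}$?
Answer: $- \frac{359}{2} \approx -179.5$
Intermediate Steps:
$w = - \frac{33}{28}$ ($w = -1 + \frac{\left(8 - 3\right) \frac{1}{-6 + 2}}{7} = -1 + \frac{5 \frac{1}{-4}}{7} = -1 + \frac{5 \left(- \frac{1}{4}\right)}{7} = -1 + \frac{1}{7} \left(- \frac{5}{4}\right) = -1 - \frac{5}{28} = - \frac{33}{28} \approx -1.1786$)
$N \left(14 + w\right) = - 14 \left(14 - \frac{33}{28}\right) = \left(-14\right) \frac{359}{28} = - \frac{359}{2}$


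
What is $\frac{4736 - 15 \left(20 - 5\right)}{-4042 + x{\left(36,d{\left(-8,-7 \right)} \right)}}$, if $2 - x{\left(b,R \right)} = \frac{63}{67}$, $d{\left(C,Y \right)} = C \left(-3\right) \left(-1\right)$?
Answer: $- \frac{302237}{270743} \approx -1.1163$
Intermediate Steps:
$d{\left(C,Y \right)} = 3 C$ ($d{\left(C,Y \right)} = - 3 C \left(-1\right) = 3 C$)
$x{\left(b,R \right)} = \frac{71}{67}$ ($x{\left(b,R \right)} = 2 - \frac{63}{67} = \frac{71}{67}$)
$\frac{4736 - 15 \left(20 - 5\right)}{-4042 + x{\left(36,d{\left(-8,-7 \right)} \right)}} = \frac{4736 - 15 \left(20 - 5\right)}{-4042 + \frac{71}{67}} = \frac{4736 - 225}{- \frac{270743}{67}} = \left(4736 - 225\right) \left(- \frac{67}{270743}\right) = 4511 \left(- \frac{67}{270743}\right) = - \frac{302237}{270743}$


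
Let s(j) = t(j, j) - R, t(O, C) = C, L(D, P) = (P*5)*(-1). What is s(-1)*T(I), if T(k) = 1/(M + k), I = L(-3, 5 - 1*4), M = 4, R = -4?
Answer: -3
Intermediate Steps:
L(D, P) = -5*P (L(D, P) = (5*P)*(-1) = -5*P)
I = -5 (I = -5*(5 - 1*4) = -5*(5 - 4) = -5*1 = -5)
T(k) = 1/(4 + k)
s(j) = 4 + j (s(j) = j - 1*(-4) = j + 4 = 4 + j)
s(-1)*T(I) = (4 - 1)/(4 - 5) = 3/(-1) = 3*(-1) = -3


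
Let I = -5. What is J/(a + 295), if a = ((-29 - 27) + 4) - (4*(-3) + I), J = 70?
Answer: 7/26 ≈ 0.26923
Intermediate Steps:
a = -35 (a = ((-29 - 27) + 4) - (4*(-3) - 5) = (-56 + 4) - (-12 - 5) = -52 - 1*(-17) = -52 + 17 = -35)
J/(a + 295) = 70/(-35 + 295) = 70/260 = (1/260)*70 = 7/26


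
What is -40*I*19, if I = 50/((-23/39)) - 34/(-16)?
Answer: 1444855/23 ≈ 62820.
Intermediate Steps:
I = -15209/184 (I = 50/((-23*1/39)) - 34*(-1/16) = 50/(-23/39) + 17/8 = 50*(-39/23) + 17/8 = -1950/23 + 17/8 = -15209/184 ≈ -82.658)
-40*I*19 = -40*(-15209/184)*19 = (76045/23)*19 = 1444855/23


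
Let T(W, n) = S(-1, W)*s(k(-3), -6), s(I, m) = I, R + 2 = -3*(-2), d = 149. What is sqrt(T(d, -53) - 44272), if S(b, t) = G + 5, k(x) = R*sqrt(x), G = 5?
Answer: 2*sqrt(-11068 + 10*I*sqrt(3)) ≈ 0.16464 + 210.41*I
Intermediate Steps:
R = 4 (R = -2 - 3*(-2) = -2 + 6 = 4)
k(x) = 4*sqrt(x)
S(b, t) = 10 (S(b, t) = 5 + 5 = 10)
T(W, n) = 40*I*sqrt(3) (T(W, n) = 10*(4*sqrt(-3)) = 10*(4*(I*sqrt(3))) = 10*(4*I*sqrt(3)) = 40*I*sqrt(3))
sqrt(T(d, -53) - 44272) = sqrt(40*I*sqrt(3) - 44272) = sqrt(-44272 + 40*I*sqrt(3))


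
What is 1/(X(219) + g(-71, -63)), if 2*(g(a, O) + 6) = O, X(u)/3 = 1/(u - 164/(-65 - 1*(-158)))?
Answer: -40406/1514667 ≈ -0.026676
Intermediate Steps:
X(u) = 3/(-164/93 + u) (X(u) = 3/(u - 164/(-65 - 1*(-158))) = 3/(u - 164/(-65 + 158)) = 3/(u - 164/93) = 3/(-164/93 + u))
g(a, O) = -6 + O/2
1/(X(219) + g(-71, -63)) = 1/(279/(-164 + 93*219) + (-6 + (1/2)*(-63))) = 1/(279/(-164 + 20367) + (-6 - 63/2)) = 1/(279/20203 - 75/2) = 1/(-1514667/40406) = -40406/1514667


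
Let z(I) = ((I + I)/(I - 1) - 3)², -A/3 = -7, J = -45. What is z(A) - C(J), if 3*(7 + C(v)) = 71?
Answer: -4757/300 ≈ -15.857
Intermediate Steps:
C(v) = 50/3 (C(v) = -7 + (⅓)*71 = -7 + 71/3 = 50/3)
A = 21 (A = -3*(-7) = 21)
z(I) = (-3 + 2*I/(-1 + I))² (z(I) = ((2*I)/(-1 + I) - 3)² = (2*I/(-1 + I) - 3)² = (-3 + 2*I/(-1 + I))²)
z(A) - C(J) = (-3 + 21)²/(-1 + 21)² - 1*50/3 = 18²/20² - 50/3 = (1/400)*324 - 50/3 = 81/100 - 50/3 = -4757/300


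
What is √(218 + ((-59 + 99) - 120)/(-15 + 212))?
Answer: √8444602/197 ≈ 14.751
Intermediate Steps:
√(218 + ((-59 + 99) - 120)/(-15 + 212)) = √(218 + (40 - 120)/197) = √(218 - 80*1/197) = √(218 - 80/197) = √(42866/197) = √8444602/197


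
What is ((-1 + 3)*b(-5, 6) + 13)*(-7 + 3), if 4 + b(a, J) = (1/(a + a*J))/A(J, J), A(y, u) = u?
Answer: -2096/105 ≈ -19.962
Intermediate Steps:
b(a, J) = -4 + 1/(J*(a + J*a)) (b(a, J) = -4 + (1/(a + a*J))/J = -4 + (1/(a + J*a))/J = -4 + 1/((a + J*a)*J) = -4 + 1/(J*(a + J*a)))
((-1 + 3)*b(-5, 6) + 13)*(-7 + 3) = ((-1 + 3)*((1 - 4*6*(-5) - 4*(-5)*6**2)/(6*(-5)*(1 + 6))) + 13)*(-7 + 3) = (2*((1/6)*(-1/5)*(1 + 120 - 4*(-5)*36)/7) + 13)*(-4) = (2*((1/6)*(-1/5)*(1/7)*(1 + 120 + 720)) + 13)*(-4) = (2*((1/6)*(-1/5)*(1/7)*841) + 13)*(-4) = (2*(-841/210) + 13)*(-4) = (-841/105 + 13)*(-4) = (524/105)*(-4) = -2096/105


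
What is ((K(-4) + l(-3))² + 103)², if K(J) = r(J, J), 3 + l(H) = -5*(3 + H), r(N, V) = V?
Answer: 23104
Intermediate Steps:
l(H) = -18 - 5*H (l(H) = -3 - 5*(3 + H) = -3 + (-15 - 5*H) = -18 - 5*H)
K(J) = J
((K(-4) + l(-3))² + 103)² = ((-4 + (-18 - 5*(-3)))² + 103)² = ((-4 + (-18 + 15))² + 103)² = ((-4 - 3)² + 103)² = ((-7)² + 103)² = (49 + 103)² = 152² = 23104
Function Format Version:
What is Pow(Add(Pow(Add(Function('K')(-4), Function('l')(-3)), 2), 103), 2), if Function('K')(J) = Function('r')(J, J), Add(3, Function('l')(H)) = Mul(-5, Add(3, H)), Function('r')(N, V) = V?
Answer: 23104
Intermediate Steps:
Function('l')(H) = Add(-18, Mul(-5, H)) (Function('l')(H) = Add(-3, Mul(-5, Add(3, H))) = Add(-3, Add(-15, Mul(-5, H))) = Add(-18, Mul(-5, H)))
Function('K')(J) = J
Pow(Add(Pow(Add(Function('K')(-4), Function('l')(-3)), 2), 103), 2) = Pow(Add(Pow(Add(-4, Add(-18, Mul(-5, -3))), 2), 103), 2) = Pow(Add(Pow(Add(-4, Add(-18, 15)), 2), 103), 2) = Pow(Add(Pow(Add(-4, -3), 2), 103), 2) = Pow(Add(Pow(-7, 2), 103), 2) = Pow(Add(49, 103), 2) = Pow(152, 2) = 23104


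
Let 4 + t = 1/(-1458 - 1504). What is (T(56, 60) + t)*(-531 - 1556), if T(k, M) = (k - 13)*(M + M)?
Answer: -31872812177/2962 ≈ -1.0761e+7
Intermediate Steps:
T(k, M) = 2*M*(-13 + k) (T(k, M) = (-13 + k)*(2*M) = 2*M*(-13 + k))
t = -11849/2962 (t = -4 + 1/(-1458 - 1504) = -4 + 1/(-2962) = -4 - 1/2962 = -11849/2962 ≈ -4.0003)
(T(56, 60) + t)*(-531 - 1556) = (2*60*(-13 + 56) - 11849/2962)*(-531 - 1556) = (2*60*43 - 11849/2962)*(-2087) = (5160 - 11849/2962)*(-2087) = (15272071/2962)*(-2087) = -31872812177/2962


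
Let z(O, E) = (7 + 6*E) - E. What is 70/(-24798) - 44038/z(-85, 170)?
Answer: -546057157/10625943 ≈ -51.389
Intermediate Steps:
z(O, E) = 7 + 5*E
70/(-24798) - 44038/z(-85, 170) = 70/(-24798) - 44038/(7 + 5*170) = 70*(-1/24798) - 44038/(7 + 850) = -35/12399 - 44038/857 = -546057157/10625943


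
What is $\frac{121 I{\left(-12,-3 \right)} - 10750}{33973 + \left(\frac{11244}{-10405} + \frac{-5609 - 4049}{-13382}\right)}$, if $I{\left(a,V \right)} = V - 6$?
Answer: $- \frac{824229463345}{2365170346056} \approx -0.34849$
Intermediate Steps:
$I{\left(a,V \right)} = -6 + V$ ($I{\left(a,V \right)} = V - 6 = -6 + V$)
$\frac{121 I{\left(-12,-3 \right)} - 10750}{33973 + \left(\frac{11244}{-10405} + \frac{-5609 - 4049}{-13382}\right)} = \frac{121 \left(-6 - 3\right) - 10750}{33973 + \left(\frac{11244}{-10405} + \frac{-5609 - 4049}{-13382}\right)} = \frac{121 \left(-9\right) - 10750}{33973 + \left(11244 \left(- \frac{1}{10405}\right) - - \frac{4829}{6691}\right)} = \frac{-1089 - 10750}{33973 + \left(- \frac{11244}{10405} + \frac{4829}{6691}\right)} = - \frac{11839}{33973 - \frac{24987859}{69619855}} = - \frac{11839}{\frac{2365170346056}{69619855}} = \left(-11839\right) \frac{69619855}{2365170346056} = - \frac{824229463345}{2365170346056}$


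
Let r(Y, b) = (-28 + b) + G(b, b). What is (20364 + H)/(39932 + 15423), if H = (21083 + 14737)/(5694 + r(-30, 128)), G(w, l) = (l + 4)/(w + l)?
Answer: 7554261516/20528346395 ≈ 0.36799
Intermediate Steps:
G(w, l) = (4 + l)/(l + w)
r(Y, b) = -28 + b + (4 + b)/(2*b) (r(Y, b) = (-28 + b) + (4 + b)/(b + b) = (-28 + b) + (4 + b)/((2*b)) = (-28 + b) + (1/(2*b))*(4 + b) = (-28 + b) + (4 + b)/(2*b) = -28 + b + (4 + b)/(2*b))
H = 2292480/370849 (H = (21083 + 14737)/(5694 + (-55/2 + 128 + 2/128)) = 35820/(5694 + (-55/2 + 128 + 2*(1/128))) = 35820/(5694 + (-55/2 + 128 + 1/64)) = 35820/(5694 + 6433/64) = 35820/(370849/64) = 35820*(64/370849) = 2292480/370849 ≈ 6.1817)
(20364 + H)/(39932 + 15423) = (20364 + 2292480/370849)/(39932 + 15423) = (7554261516/370849)/55355 = (7554261516/370849)*(1/55355) = 7554261516/20528346395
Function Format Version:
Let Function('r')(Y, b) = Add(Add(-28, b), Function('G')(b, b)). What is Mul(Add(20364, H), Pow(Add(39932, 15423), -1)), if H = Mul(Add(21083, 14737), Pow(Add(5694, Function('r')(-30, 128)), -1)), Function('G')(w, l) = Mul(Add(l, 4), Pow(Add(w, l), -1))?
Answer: Rational(7554261516, 20528346395) ≈ 0.36799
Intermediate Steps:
Function('G')(w, l) = Mul(Pow(Add(l, w), -1), Add(4, l)) (Function('G')(w, l) = Mul(Add(4, l), Pow(Add(l, w), -1)) = Mul(Pow(Add(l, w), -1), Add(4, l)))
Function('r')(Y, b) = Add(-28, b, Mul(Rational(1, 2), Pow(b, -1), Add(4, b))) (Function('r')(Y, b) = Add(Add(-28, b), Mul(Pow(Add(b, b), -1), Add(4, b))) = Add(Add(-28, b), Mul(Pow(Mul(2, b), -1), Add(4, b))) = Add(Add(-28, b), Mul(Mul(Rational(1, 2), Pow(b, -1)), Add(4, b))) = Add(Add(-28, b), Mul(Rational(1, 2), Pow(b, -1), Add(4, b))) = Add(-28, b, Mul(Rational(1, 2), Pow(b, -1), Add(4, b))))
H = Rational(2292480, 370849) (H = Mul(Add(21083, 14737), Pow(Add(5694, Add(Rational(-55, 2), 128, Mul(2, Pow(128, -1)))), -1)) = Mul(35820, Pow(Add(5694, Add(Rational(-55, 2), 128, Mul(2, Rational(1, 128)))), -1)) = Mul(35820, Pow(Add(5694, Add(Rational(-55, 2), 128, Rational(1, 64))), -1)) = Mul(35820, Pow(Add(5694, Rational(6433, 64)), -1)) = Mul(35820, Pow(Rational(370849, 64), -1)) = Mul(35820, Rational(64, 370849)) = Rational(2292480, 370849) ≈ 6.1817)
Mul(Add(20364, H), Pow(Add(39932, 15423), -1)) = Mul(Add(20364, Rational(2292480, 370849)), Pow(Add(39932, 15423), -1)) = Mul(Rational(7554261516, 370849), Pow(55355, -1)) = Mul(Rational(7554261516, 370849), Rational(1, 55355)) = Rational(7554261516, 20528346395)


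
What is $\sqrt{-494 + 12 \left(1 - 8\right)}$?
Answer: $17 i \sqrt{2} \approx 24.042 i$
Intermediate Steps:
$\sqrt{-494 + 12 \left(1 - 8\right)} = \sqrt{-494 + 12 \left(-7\right)} = \sqrt{-494 - 84} = \sqrt{-578} = 17 i \sqrt{2}$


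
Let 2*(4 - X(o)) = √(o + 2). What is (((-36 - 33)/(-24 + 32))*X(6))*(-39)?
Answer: 2691/2 - 2691*√2/8 ≈ 869.79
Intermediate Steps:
X(o) = 4 - √(2 + o)/2 (X(o) = 4 - √(o + 2)/2 = 4 - √(2 + o)/2)
(((-36 - 33)/(-24 + 32))*X(6))*(-39) = (((-36 - 33)/(-24 + 32))*(4 - √(2 + 6)/2))*(-39) = ((-69/8)*(4 - √2))*(-39) = ((-69*⅛)*(4 - √2))*(-39) = -69*(4 - √2)/8*(-39) = (-69/2 + 69*√2/8)*(-39) = 2691/2 - 2691*√2/8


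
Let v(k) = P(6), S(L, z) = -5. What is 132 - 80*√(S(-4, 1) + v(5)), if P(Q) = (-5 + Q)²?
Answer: 132 - 160*I ≈ 132.0 - 160.0*I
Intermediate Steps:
v(k) = 1 (v(k) = (-5 + 6)² = 1² = 1)
132 - 80*√(S(-4, 1) + v(5)) = 132 - 80*√(-5 + 1) = 132 - 160*I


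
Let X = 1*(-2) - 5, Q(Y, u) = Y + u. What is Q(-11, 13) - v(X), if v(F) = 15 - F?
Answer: -20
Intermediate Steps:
X = -7 (X = -2 - 5 = -7)
Q(-11, 13) - v(X) = (-11 + 13) - (15 - 1*(-7)) = 2 - (15 + 7) = 2 - 1*22 = 2 - 22 = -20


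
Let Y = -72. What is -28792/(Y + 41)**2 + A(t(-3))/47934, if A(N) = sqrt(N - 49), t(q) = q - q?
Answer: -28792/961 + 7*I/47934 ≈ -29.96 + 0.00014603*I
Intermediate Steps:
t(q) = 0
A(N) = sqrt(-49 + N)
-28792/(Y + 41)**2 + A(t(-3))/47934 = -28792/(-72 + 41)**2 + sqrt(-49 + 0)/47934 = -28792/((-31)**2) + sqrt(-49)*(1/47934) = -28792/961 + (7*I)*(1/47934) = -28792*1/961 + 7*I/47934 = -28792/961 + 7*I/47934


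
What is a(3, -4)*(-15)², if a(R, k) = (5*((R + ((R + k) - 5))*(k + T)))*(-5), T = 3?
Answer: -16875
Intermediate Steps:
a(R, k) = -25*(3 + k)*(-5 + k + 2*R) (a(R, k) = (5*((R + ((R + k) - 5))*(k + 3)))*(-5) = (5*((R + (-5 + R + k))*(3 + k)))*(-5) = (5*((-5 + k + 2*R)*(3 + k)))*(-5) = (5*((3 + k)*(-5 + k + 2*R)))*(-5) = (5*(3 + k)*(-5 + k + 2*R))*(-5) = -25*(3 + k)*(-5 + k + 2*R))
a(3, -4)*(-15)² = (375 - 150*3 - 25*(-4)² + 50*(-4) - 50*3*(-4))*(-15)² = (375 - 450 - 25*16 - 200 + 600)*225 = (375 - 450 - 400 - 200 + 600)*225 = -75*225 = -16875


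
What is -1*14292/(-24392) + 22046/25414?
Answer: 112620365/77487286 ≈ 1.4534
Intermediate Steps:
-1*14292/(-24392) + 22046/25414 = -14292*(-1/24392) + 22046*(1/25414) = 3573/6098 + 11023/12707 = 112620365/77487286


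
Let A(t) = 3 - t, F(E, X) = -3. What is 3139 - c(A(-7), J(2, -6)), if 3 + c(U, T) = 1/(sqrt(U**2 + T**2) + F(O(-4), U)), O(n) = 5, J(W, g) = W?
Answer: 298487/95 - 2*sqrt(26)/95 ≈ 3141.9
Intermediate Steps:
c(U, T) = -3 + 1/(-3 + sqrt(T**2 + U**2)) (c(U, T) = -3 + 1/(sqrt(U**2 + T**2) - 3) = -3 + 1/(sqrt(T**2 + U**2) - 3) = -3 + 1/(-3 + sqrt(T**2 + U**2)))
3139 - c(A(-7), J(2, -6)) = 3139 - (10 - 3*sqrt(2**2 + (3 - 1*(-7))**2))/(-3 + sqrt(2**2 + (3 - 1*(-7))**2)) = 3139 - (10 - 3*sqrt(4 + (3 + 7)**2))/(-3 + sqrt(4 + (3 + 7)**2)) = 3139 - (10 - 3*sqrt(4 + 10**2))/(-3 + sqrt(4 + 10**2)) = 3139 - (10 - 3*sqrt(4 + 100))/(-3 + sqrt(4 + 100)) = 3139 - (10 - 6*sqrt(26))/(-3 + sqrt(104)) = 3139 - (10 - 6*sqrt(26))/(-3 + 2*sqrt(26))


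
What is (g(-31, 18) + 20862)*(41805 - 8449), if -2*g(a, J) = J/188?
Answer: 32705949933/47 ≈ 6.9587e+8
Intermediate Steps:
g(a, J) = -J/376 (g(a, J) = -J/(2*188) = -J/376)
(g(-31, 18) + 20862)*(41805 - 8449) = (-1/376*18 + 20862)*(41805 - 8449) = (-9/188 + 20862)*33356 = (3922047/188)*33356 = 32705949933/47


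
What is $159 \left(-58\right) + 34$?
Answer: $-9188$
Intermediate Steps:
$159 \left(-58\right) + 34 = -9222 + 34 = -9188$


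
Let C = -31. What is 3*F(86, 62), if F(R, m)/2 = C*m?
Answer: -11532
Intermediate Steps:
F(R, m) = -62*m (F(R, m) = 2*(-31*m) = -62*m)
3*F(86, 62) = 3*(-62*62) = 3*(-3844) = -11532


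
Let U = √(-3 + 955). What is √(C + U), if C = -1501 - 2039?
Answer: √(-3540 + 2*√238) ≈ 59.238*I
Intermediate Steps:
C = -3540
U = 2*√238 (U = √952 = 2*√238 ≈ 30.854)
√(C + U) = √(-3540 + 2*√238)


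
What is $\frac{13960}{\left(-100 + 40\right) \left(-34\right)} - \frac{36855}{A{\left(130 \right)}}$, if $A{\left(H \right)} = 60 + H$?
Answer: $- \frac{362659}{1938} \approx -187.13$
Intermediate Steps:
$\frac{13960}{\left(-100 + 40\right) \left(-34\right)} - \frac{36855}{A{\left(130 \right)}} = \frac{13960}{\left(-100 + 40\right) \left(-34\right)} - \frac{36855}{60 + 130} = \frac{13960}{\left(-60\right) \left(-34\right)} - \frac{36855}{190} = \frac{13960}{2040} - \frac{7371}{38} = 13960 \cdot \frac{1}{2040} - \frac{7371}{38} = \frac{349}{51} - \frac{7371}{38} = - \frac{362659}{1938}$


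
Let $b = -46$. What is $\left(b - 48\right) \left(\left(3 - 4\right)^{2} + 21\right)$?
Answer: $-2068$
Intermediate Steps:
$\left(b - 48\right) \left(\left(3 - 4\right)^{2} + 21\right) = \left(-46 - 48\right) \left(\left(3 - 4\right)^{2} + 21\right) = - 94 \left(\left(-1\right)^{2} + 21\right) = - 94 \left(1 + 21\right) = \left(-94\right) 22 = -2068$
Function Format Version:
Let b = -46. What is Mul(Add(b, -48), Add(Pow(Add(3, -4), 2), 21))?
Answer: -2068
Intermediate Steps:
Mul(Add(b, -48), Add(Pow(Add(3, -4), 2), 21)) = Mul(Add(-46, -48), Add(Pow(Add(3, -4), 2), 21)) = Mul(-94, Add(Pow(-1, 2), 21)) = Mul(-94, Add(1, 21)) = Mul(-94, 22) = -2068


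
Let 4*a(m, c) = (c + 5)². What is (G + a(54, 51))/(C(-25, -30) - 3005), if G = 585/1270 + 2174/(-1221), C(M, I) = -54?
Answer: -34676531/135528558 ≈ -0.25586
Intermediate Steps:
a(m, c) = (5 + c)²/4 (a(m, c) = (c + 5)²/4 = (5 + c)²/4)
G = -409339/310134 (G = 585*(1/1270) + 2174*(-1/1221) = 117/254 - 2174/1221 = -409339/310134 ≈ -1.3199)
(G + a(54, 51))/(C(-25, -30) - 3005) = (-409339/310134 + (5 + 51)²/4)/(-54 - 3005) = (-409339/310134 + (¼)*56²)/(-3059) = (-409339/310134 + (¼)*3136)*(-1/3059) = (-409339/310134 + 784)*(-1/3059) = (242735717/310134)*(-1/3059) = -34676531/135528558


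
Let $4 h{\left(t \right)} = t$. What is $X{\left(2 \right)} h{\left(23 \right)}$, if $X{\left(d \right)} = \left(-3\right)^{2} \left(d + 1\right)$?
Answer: $\frac{621}{4} \approx 155.25$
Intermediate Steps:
$h{\left(t \right)} = \frac{t}{4}$
$X{\left(d \right)} = 9 + 9 d$ ($X{\left(d \right)} = 9 \left(1 + d\right) = 9 + 9 d$)
$X{\left(2 \right)} h{\left(23 \right)} = \left(9 + 9 \cdot 2\right) \frac{1}{4} \cdot 23 = \left(9 + 18\right) \frac{23}{4} = 27 \cdot \frac{23}{4} = \frac{621}{4}$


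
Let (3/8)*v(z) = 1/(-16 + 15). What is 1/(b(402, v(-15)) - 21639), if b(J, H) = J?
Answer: -1/21237 ≈ -4.7088e-5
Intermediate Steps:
v(z) = -8/3 (v(z) = 8/(3*(-16 + 15)) = (8/3)/(-1) = (8/3)*(-1) = -8/3)
1/(b(402, v(-15)) - 21639) = 1/(402 - 21639) = 1/(-21237) = -1/21237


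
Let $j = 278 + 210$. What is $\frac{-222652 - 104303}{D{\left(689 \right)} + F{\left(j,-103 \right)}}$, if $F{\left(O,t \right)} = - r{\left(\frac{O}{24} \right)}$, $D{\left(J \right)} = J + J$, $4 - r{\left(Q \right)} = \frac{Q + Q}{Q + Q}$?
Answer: $- \frac{65391}{275} \approx -237.79$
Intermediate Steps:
$r{\left(Q \right)} = 3$ ($r{\left(Q \right)} = 4 - \frac{Q + Q}{Q + Q} = 4 - \frac{2 Q}{2 Q} = 4 - 2 Q \frac{1}{2 Q} = 4 - 1 = 3$)
$j = 488$
$D{\left(J \right)} = 2 J$
$F{\left(O,t \right)} = -3$ ($F{\left(O,t \right)} = \left(-1\right) 3 = -3$)
$\frac{-222652 - 104303}{D{\left(689 \right)} + F{\left(j,-103 \right)}} = \frac{-222652 - 104303}{2 \cdot 689 - 3} = - \frac{326955}{1378 - 3} = - \frac{326955}{1375} = \left(-326955\right) \frac{1}{1375} = - \frac{65391}{275}$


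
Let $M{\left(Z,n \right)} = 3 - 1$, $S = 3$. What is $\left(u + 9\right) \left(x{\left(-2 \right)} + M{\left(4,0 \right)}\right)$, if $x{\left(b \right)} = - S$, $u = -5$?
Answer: $-4$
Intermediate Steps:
$M{\left(Z,n \right)} = 2$
$x{\left(b \right)} = -3$ ($x{\left(b \right)} = \left(-1\right) 3 = -3$)
$\left(u + 9\right) \left(x{\left(-2 \right)} + M{\left(4,0 \right)}\right) = \left(-5 + 9\right) \left(-3 + 2\right) = 4 \left(-1\right) = -4$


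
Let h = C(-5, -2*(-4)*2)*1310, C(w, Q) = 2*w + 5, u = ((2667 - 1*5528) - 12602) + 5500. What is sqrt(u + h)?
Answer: 7*I*sqrt(337) ≈ 128.5*I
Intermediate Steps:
u = -9963 (u = ((2667 - 5528) - 12602) + 5500 = (-2861 - 12602) + 5500 = -15463 + 5500 = -9963)
C(w, Q) = 5 + 2*w
h = -6550 (h = (5 + 2*(-5))*1310 = (5 - 10)*1310 = -5*1310 = -6550)
sqrt(u + h) = sqrt(-9963 - 6550) = sqrt(-16513) = 7*I*sqrt(337)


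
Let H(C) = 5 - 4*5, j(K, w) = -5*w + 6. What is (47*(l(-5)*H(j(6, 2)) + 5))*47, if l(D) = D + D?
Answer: 342395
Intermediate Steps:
j(K, w) = 6 - 5*w
l(D) = 2*D
H(C) = -15 (H(C) = 5 - 20 = -15)
(47*(l(-5)*H(j(6, 2)) + 5))*47 = (47*((2*(-5))*(-15) + 5))*47 = (47*(-10*(-15) + 5))*47 = (47*(150 + 5))*47 = (47*155)*47 = 7285*47 = 342395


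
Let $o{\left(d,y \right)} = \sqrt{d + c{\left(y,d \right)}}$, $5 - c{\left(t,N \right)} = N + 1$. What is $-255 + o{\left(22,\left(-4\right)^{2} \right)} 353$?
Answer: $451$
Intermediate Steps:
$c{\left(t,N \right)} = 4 - N$ ($c{\left(t,N \right)} = 5 - \left(N + 1\right) = 5 - \left(1 + N\right) = 4 - N$)
$o{\left(d,y \right)} = 2$ ($o{\left(d,y \right)} = \sqrt{d - \left(-4 + d\right)} = \sqrt{4} = 2$)
$-255 + o{\left(22,\left(-4\right)^{2} \right)} 353 = -255 + 2 \cdot 353 = -255 + 706 = 451$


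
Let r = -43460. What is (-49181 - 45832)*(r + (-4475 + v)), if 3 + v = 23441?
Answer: 2327533461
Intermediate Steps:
v = 23438 (v = -3 + 23441 = 23438)
(-49181 - 45832)*(r + (-4475 + v)) = (-49181 - 45832)*(-43460 + (-4475 + 23438)) = -95013*(-43460 + 18963) = -95013*(-24497) = 2327533461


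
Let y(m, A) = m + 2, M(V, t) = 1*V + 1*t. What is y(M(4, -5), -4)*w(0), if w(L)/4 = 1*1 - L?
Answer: 4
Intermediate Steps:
w(L) = 4 - 4*L (w(L) = 4*(1*1 - L) = 4*(1 - L) = 4 - 4*L)
M(V, t) = V + t
y(m, A) = 2 + m
y(M(4, -5), -4)*w(0) = (2 + (4 - 5))*(4 - 4*0) = (2 - 1)*(4 + 0) = 1*4 = 4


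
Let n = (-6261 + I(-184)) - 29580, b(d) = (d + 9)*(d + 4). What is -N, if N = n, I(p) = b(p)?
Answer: 4341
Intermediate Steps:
b(d) = (4 + d)*(9 + d) (b(d) = (9 + d)*(4 + d) = (4 + d)*(9 + d))
I(p) = 36 + p² + 13*p
n = -4341 (n = (-6261 + (36 + (-184)² + 13*(-184))) - 29580 = (-6261 + (36 + 33856 - 2392)) - 29580 = (-6261 + 31500) - 29580 = 25239 - 29580 = -4341)
N = -4341
-N = -1*(-4341) = 4341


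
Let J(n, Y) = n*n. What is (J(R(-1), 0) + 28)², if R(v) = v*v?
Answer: 841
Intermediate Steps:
R(v) = v²
J(n, Y) = n²
(J(R(-1), 0) + 28)² = (((-1)²)² + 28)² = (1² + 28)² = (1 + 28)² = 29² = 841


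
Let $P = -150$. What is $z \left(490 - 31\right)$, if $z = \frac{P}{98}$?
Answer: $- \frac{34425}{49} \approx -702.55$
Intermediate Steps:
$z = - \frac{75}{49}$ ($z = - \frac{150}{98} = \left(-150\right) \frac{1}{98} = - \frac{75}{49} \approx -1.5306$)
$z \left(490 - 31\right) = - \frac{75 \left(490 - 31\right)}{49} = \left(- \frac{75}{49}\right) 459 = - \frac{34425}{49}$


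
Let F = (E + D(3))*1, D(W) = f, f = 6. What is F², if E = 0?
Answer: 36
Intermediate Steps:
D(W) = 6
F = 6 (F = (0 + 6)*1 = 6*1 = 6)
F² = 6² = 36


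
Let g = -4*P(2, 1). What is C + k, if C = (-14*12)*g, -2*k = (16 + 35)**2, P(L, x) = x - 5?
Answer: -7977/2 ≈ -3988.5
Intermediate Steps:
P(L, x) = -5 + x
g = 16 (g = -4*(-5 + 1) = -4*(-4) = 16)
k = -2601/2 (k = -(16 + 35)**2/2 = -1/2*51**2 = -1/2*2601 = -2601/2 ≈ -1300.5)
C = -2688 (C = -14*12*16 = -168*16 = -2688)
C + k = -2688 - 2601/2 = -7977/2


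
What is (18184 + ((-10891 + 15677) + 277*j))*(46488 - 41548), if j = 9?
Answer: 125787220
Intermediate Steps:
(18184 + ((-10891 + 15677) + 277*j))*(46488 - 41548) = (18184 + ((-10891 + 15677) + 277*9))*(46488 - 41548) = (18184 + (4786 + 2493))*4940 = (18184 + 7279)*4940 = 25463*4940 = 125787220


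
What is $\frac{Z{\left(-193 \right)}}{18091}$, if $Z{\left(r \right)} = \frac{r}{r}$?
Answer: $\frac{1}{18091} \approx 5.5276 \cdot 10^{-5}$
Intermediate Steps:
$Z{\left(r \right)} = 1$
$\frac{Z{\left(-193 \right)}}{18091} = 1 \cdot \frac{1}{18091} = \frac{1}{18091}$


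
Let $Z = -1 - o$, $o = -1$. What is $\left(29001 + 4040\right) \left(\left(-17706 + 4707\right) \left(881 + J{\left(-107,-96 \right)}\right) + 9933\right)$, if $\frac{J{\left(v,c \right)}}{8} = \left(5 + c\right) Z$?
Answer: $-378061267626$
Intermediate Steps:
$Z = 0$ ($Z = -1 - -1 = -1 + 1 = 0$)
$J{\left(v,c \right)} = 0$ ($J{\left(v,c \right)} = 8 \left(5 + c\right) 0 = 8 \cdot 0 = 0$)
$\left(29001 + 4040\right) \left(\left(-17706 + 4707\right) \left(881 + J{\left(-107,-96 \right)}\right) + 9933\right) = \left(29001 + 4040\right) \left(\left(-17706 + 4707\right) \left(881 + 0\right) + 9933\right) = 33041 \left(\left(-12999\right) 881 + 9933\right) = 33041 \left(-11452119 + 9933\right) = 33041 \left(-11442186\right) = -378061267626$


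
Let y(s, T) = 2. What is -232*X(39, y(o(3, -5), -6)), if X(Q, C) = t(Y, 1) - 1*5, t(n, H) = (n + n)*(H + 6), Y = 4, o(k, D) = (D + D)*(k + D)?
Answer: -11832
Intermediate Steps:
o(k, D) = 2*D*(D + k) (o(k, D) = (2*D)*(D + k) = 2*D*(D + k))
t(n, H) = 2*n*(6 + H) (t(n, H) = (2*n)*(6 + H) = 2*n*(6 + H))
X(Q, C) = 51 (X(Q, C) = 2*4*(6 + 1) - 1*5 = 2*4*7 - 5 = 56 - 5 = 51)
-232*X(39, y(o(3, -5), -6)) = -232*51 = -11832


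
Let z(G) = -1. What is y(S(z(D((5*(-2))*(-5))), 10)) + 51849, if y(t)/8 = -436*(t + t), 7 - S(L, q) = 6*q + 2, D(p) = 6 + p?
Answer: 435529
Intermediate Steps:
S(L, q) = 5 - 6*q (S(L, q) = 7 - (6*q + 2) = 7 - (2 + 6*q) = 7 + (-2 - 6*q) = 5 - 6*q)
y(t) = -6976*t (y(t) = 8*(-436*(t + t)) = 8*(-872*t) = -6976*t)
y(S(z(D((5*(-2))*(-5))), 10)) + 51849 = -6976*(5 - 6*10) + 51849 = -6976*(5 - 60) + 51849 = -6976*(-55) + 51849 = 383680 + 51849 = 435529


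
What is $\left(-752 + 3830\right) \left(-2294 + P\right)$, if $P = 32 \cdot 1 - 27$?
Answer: $-7045542$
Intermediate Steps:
$P = 5$ ($P = 32 - 27 = 5$)
$\left(-752 + 3830\right) \left(-2294 + P\right) = \left(-752 + 3830\right) \left(-2294 + 5\right) = 3078 \left(-2289\right) = -7045542$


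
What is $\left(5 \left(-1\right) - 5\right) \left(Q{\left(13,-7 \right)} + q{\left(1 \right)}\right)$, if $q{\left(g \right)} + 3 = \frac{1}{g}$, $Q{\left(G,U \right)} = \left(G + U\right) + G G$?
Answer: $-1730$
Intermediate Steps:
$Q{\left(G,U \right)} = G + U + G^{2}$ ($Q{\left(G,U \right)} = \left(G + U\right) + G^{2} = G + U + G^{2}$)
$q{\left(g \right)} = -3 + \frac{1}{g}$
$\left(5 \left(-1\right) - 5\right) \left(Q{\left(13,-7 \right)} + q{\left(1 \right)}\right) = \left(5 \left(-1\right) - 5\right) \left(\left(13 - 7 + 13^{2}\right) - \left(3 - 1^{-1}\right)\right) = \left(-5 - 5\right) \left(\left(13 - 7 + 169\right) + \left(-3 + 1\right)\right) = - 10 \left(175 - 2\right) = \left(-10\right) 173 = -1730$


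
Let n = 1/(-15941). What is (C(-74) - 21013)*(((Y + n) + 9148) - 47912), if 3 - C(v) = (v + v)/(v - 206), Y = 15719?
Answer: 270145226597501/557935 ≈ 4.8419e+8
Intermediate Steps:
C(v) = 3 - 2*v/(-206 + v) (C(v) = 3 - (v + v)/(v - 206) = 3 - 2*v/(-206 + v))
n = -1/15941 ≈ -6.2731e-5
(C(-74) - 21013)*(((Y + n) + 9148) - 47912) = ((-618 - 74)/(-206 - 74) - 21013)*(((15719 - 1/15941) + 9148) - 47912) = (-692/(-280) - 21013)*((250576578/15941 + 9148) - 47912) = (-1/280*(-692) - 21013)*(396404846/15941 - 47912) = (173/70 - 21013)*(-367360346/15941) = -1470737/70*(-367360346/15941) = 270145226597501/557935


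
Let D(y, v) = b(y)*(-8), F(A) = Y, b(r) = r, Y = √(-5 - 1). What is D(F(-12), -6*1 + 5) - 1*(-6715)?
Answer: 6715 - 8*I*√6 ≈ 6715.0 - 19.596*I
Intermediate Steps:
Y = I*√6 (Y = √(-6) = I*√6 ≈ 2.4495*I)
F(A) = I*√6
D(y, v) = -8*y (D(y, v) = y*(-8) = -8*y)
D(F(-12), -6*1 + 5) - 1*(-6715) = -8*I*√6 - 1*(-6715) = -8*I*√6 + 6715 = 6715 - 8*I*√6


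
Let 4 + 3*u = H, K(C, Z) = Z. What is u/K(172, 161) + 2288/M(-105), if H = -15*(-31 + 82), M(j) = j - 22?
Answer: -1202767/61341 ≈ -19.608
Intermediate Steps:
M(j) = -22 + j
H = -765 (H = -15*51 = -765)
u = -769/3 (u = -4/3 + (1/3)*(-765) = -4/3 - 255 = -769/3 ≈ -256.33)
u/K(172, 161) + 2288/M(-105) = -769/3/161 + 2288/(-22 - 105) = -769/3*1/161 + 2288/(-127) = -769/483 + 2288*(-1/127) = -769/483 - 2288/127 = -1202767/61341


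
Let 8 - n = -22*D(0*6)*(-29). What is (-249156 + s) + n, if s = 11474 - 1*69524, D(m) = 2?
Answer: -308474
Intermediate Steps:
s = -58050 (s = 11474 - 69524 = -58050)
n = -1268 (n = 8 - (-22*2)*(-29) = 8 - (-44)*(-29) = 8 - 1*1276 = 8 - 1276 = -1268)
(-249156 + s) + n = (-249156 - 58050) - 1268 = -307206 - 1268 = -308474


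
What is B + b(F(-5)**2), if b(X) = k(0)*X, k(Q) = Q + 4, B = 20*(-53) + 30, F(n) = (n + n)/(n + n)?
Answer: -1026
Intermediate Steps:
F(n) = 1 (F(n) = (2*n)/((2*n)) = (2*n)*(1/(2*n)) = 1)
B = -1030 (B = -1060 + 30 = -1030)
k(Q) = 4 + Q
b(X) = 4*X (b(X) = (4 + 0)*X = 4*X)
B + b(F(-5)**2) = -1030 + 4*1**2 = -1030 + 4*1 = -1030 + 4 = -1026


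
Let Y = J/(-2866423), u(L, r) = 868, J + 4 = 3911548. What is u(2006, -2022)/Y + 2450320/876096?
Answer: -6900534959/10896444 ≈ -633.28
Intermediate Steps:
J = 3911544 (J = -4 + 3911548 = 3911544)
Y = -558792/409489 (Y = 3911544/(-2866423) = 3911544*(-1/2866423) = -558792/409489 ≈ -1.3646)
u(2006, -2022)/Y + 2450320/876096 = 868/(-558792/409489) + 2450320/876096 = 868*(-409489/558792) + 2450320*(1/876096) = -88859113/139698 + 153145/54756 = -6900534959/10896444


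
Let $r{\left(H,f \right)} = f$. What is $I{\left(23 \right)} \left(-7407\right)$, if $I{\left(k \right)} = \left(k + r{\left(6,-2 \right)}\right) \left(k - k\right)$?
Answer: $0$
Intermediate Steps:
$I{\left(k \right)} = 0$ ($I{\left(k \right)} = \left(k - 2\right) \left(k - k\right) = \left(-2 + k\right) 0 = 0$)
$I{\left(23 \right)} \left(-7407\right) = 0 \left(-7407\right) = 0$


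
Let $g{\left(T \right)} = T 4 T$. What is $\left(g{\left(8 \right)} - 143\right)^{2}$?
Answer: $12769$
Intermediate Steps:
$g{\left(T \right)} = 4 T^{2}$ ($g{\left(T \right)} = 4 T T = 4 T^{2}$)
$\left(g{\left(8 \right)} - 143\right)^{2} = \left(4 \cdot 8^{2} - 143\right)^{2} = \left(4 \cdot 64 - 143\right)^{2} = \left(256 - 143\right)^{2} = 113^{2} = 12769$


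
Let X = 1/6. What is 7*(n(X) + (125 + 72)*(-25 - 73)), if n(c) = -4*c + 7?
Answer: -405293/3 ≈ -1.3510e+5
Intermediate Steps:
X = ⅙ ≈ 0.16667
n(c) = 7 - 4*c
7*(n(X) + (125 + 72)*(-25 - 73)) = 7*((7 - 4*⅙) + (125 + 72)*(-25 - 73)) = 7*((7 - ⅔) + 197*(-98)) = 7*(19/3 - 19306) = 7*(-57899/3) = -405293/3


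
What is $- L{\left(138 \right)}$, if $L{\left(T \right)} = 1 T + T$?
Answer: $-276$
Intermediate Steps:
$L{\left(T \right)} = 2 T$ ($L{\left(T \right)} = T + T = 2 T$)
$- L{\left(138 \right)} = - 2 \cdot 138 = \left(-1\right) 276 = -276$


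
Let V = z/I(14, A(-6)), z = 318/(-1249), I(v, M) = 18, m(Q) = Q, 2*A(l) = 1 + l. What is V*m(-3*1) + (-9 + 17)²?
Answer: 79989/1249 ≈ 64.042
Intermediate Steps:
A(l) = ½ + l/2 (A(l) = (1 + l)/2 = ½ + l/2)
z = -318/1249 (z = 318*(-1/1249) = -318/1249 ≈ -0.25460)
V = -53/3747 (V = -318/1249/18 = -318/1249*1/18 = -53/3747 ≈ -0.014145)
V*m(-3*1) + (-9 + 17)² = -(-53)/1249 + (-9 + 17)² = -53/3747*(-3) + 8² = 53/1249 + 64 = 79989/1249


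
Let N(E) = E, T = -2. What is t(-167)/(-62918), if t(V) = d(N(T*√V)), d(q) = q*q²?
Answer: -668*I*√167/31459 ≈ -0.2744*I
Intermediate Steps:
d(q) = q³
t(V) = -8*V^(3/2) (t(V) = (-2*√V)³ = -8*V^(3/2))
t(-167)/(-62918) = -(-1336)*I*√167/(-62918) = -(-1336)*I*√167*(-1/62918) = (1336*I*√167)*(-1/62918) = -668*I*√167/31459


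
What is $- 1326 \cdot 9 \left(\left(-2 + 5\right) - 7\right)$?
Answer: $47736$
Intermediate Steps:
$- 1326 \cdot 9 \left(\left(-2 + 5\right) - 7\right) = - 1326 \cdot 9 \left(3 - 7\right) = - 1326 \cdot 9 \left(-4\right) = \left(-1326\right) \left(-36\right) = 47736$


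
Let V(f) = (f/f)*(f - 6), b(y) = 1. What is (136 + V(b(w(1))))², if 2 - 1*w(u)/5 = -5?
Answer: 17161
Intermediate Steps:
w(u) = 35 (w(u) = 10 - 5*(-5) = 10 + 25 = 35)
V(f) = -6 + f (V(f) = 1*(-6 + f) = -6 + f)
(136 + V(b(w(1))))² = (136 + (-6 + 1))² = (136 - 5)² = 131² = 17161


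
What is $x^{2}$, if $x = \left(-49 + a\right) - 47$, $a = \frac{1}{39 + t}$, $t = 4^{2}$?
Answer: $\frac{27867841}{3025} \approx 9212.5$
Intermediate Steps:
$t = 16$
$a = \frac{1}{55}$ ($a = \frac{1}{39 + 16} = \frac{1}{55} \approx 0.018182$)
$x = - \frac{5279}{55}$ ($x = \left(-49 + \frac{1}{55}\right) - 47 = - \frac{2694}{55} - 47 = - \frac{5279}{55} \approx -95.982$)
$x^{2} = \left(- \frac{5279}{55}\right)^{2} = \frac{27867841}{3025}$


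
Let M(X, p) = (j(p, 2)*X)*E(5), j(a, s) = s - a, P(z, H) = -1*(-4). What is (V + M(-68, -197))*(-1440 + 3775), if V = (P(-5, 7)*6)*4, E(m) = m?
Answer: -157761940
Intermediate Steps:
P(z, H) = 4
M(X, p) = 5*X*(2 - p) (M(X, p) = ((2 - p)*X)*5 = (X*(2 - p))*5 = 5*X*(2 - p))
V = 96 (V = (4*6)*4 = 24*4 = 96)
(V + M(-68, -197))*(-1440 + 3775) = (96 + 5*(-68)*(2 - 1*(-197)))*(-1440 + 3775) = (96 + 5*(-68)*(2 + 197))*2335 = (96 + 5*(-68)*199)*2335 = (96 - 67660)*2335 = -67564*2335 = -157761940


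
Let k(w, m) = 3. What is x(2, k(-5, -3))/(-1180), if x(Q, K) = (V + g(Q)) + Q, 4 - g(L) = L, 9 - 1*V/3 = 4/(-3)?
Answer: -7/236 ≈ -0.029661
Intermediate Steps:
V = 31 (V = 27 - 12/(-3) = 27 - 12*(-1)/3 = 27 - 3*(-4/3) = 27 + 4 = 31)
g(L) = 4 - L
x(Q, K) = 35 (x(Q, K) = (31 + (4 - Q)) + Q = (35 - Q) + Q = 35)
x(2, k(-5, -3))/(-1180) = 35/(-1180) = 35*(-1/1180) = -7/236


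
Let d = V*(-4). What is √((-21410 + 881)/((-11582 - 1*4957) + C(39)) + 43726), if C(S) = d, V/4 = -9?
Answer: √1305967951345/5465 ≈ 209.11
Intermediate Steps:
V = -36 (V = 4*(-9) = -36)
d = 144 (d = -36*(-4) = 144)
C(S) = 144
√((-21410 + 881)/((-11582 - 1*4957) + C(39)) + 43726) = √((-21410 + 881)/((-11582 - 1*4957) + 144) + 43726) = √(-20529/((-11582 - 4957) + 144) + 43726) = √(-20529/(-16539 + 144) + 43726) = √(-20529/(-16395) + 43726) = √(-20529*(-1/16395) + 43726) = √(6843/5465 + 43726) = √(238969433/5465) = √1305967951345/5465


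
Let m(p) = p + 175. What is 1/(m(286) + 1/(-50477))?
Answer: 50477/23269896 ≈ 0.0021692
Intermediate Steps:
m(p) = 175 + p
1/(m(286) + 1/(-50477)) = 1/((175 + 286) + 1/(-50477)) = 1/(461 - 1/50477) = 1/(23269896/50477) = 50477/23269896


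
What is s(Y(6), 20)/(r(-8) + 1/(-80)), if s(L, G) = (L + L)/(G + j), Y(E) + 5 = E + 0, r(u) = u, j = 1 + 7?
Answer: -40/4487 ≈ -0.0089146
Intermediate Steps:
j = 8
Y(E) = -5 + E (Y(E) = -5 + (E + 0) = -5 + E)
s(L, G) = 2*L/(8 + G) (s(L, G) = (L + L)/(G + 8) = (2*L)/(8 + G) = 2*L/(8 + G))
s(Y(6), 20)/(r(-8) + 1/(-80)) = (2*(-5 + 6)/(8 + 20))/(-8 + 1/(-80)) = (2*1/28)/(-8 - 1/80) = (2*1*(1/28))/(-641/80) = (1/14)*(-80/641) = -40/4487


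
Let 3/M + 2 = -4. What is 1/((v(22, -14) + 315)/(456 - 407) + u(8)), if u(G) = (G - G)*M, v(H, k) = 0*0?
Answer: 7/45 ≈ 0.15556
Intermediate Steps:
M = -½ (M = 3/(-2 - 4) = 3/(-6) = 3*(-⅙) = -½ ≈ -0.50000)
v(H, k) = 0
u(G) = 0 (u(G) = (G - G)*(-½) = 0*(-½) = 0)
1/((v(22, -14) + 315)/(456 - 407) + u(8)) = 1/((0 + 315)/(456 - 407) + 0) = 1/(315/49 + 0) = 1/(315*(1/49) + 0) = 1/(45/7 + 0) = 1/(45/7) = 7/45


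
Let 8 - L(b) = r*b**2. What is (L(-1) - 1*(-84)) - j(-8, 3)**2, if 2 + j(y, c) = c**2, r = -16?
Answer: 59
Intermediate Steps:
j(y, c) = -2 + c**2
L(b) = 8 + 16*b**2 (L(b) = 8 - (-16)*b**2 = 8 + 16*b**2)
(L(-1) - 1*(-84)) - j(-8, 3)**2 = ((8 + 16*(-1)**2) - 1*(-84)) - (-2 + 3**2)**2 = ((8 + 16*1) + 84) - (-2 + 9)**2 = ((8 + 16) + 84) - 1*7**2 = (24 + 84) - 1*49 = 108 - 49 = 59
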